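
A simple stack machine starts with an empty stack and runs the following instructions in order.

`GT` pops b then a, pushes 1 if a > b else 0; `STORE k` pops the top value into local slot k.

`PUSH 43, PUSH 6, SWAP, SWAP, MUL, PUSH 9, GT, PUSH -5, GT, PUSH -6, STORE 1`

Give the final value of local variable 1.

-6

PUSH 43  43
PUSH 6   43 6
SWAP     6 43
SWAP     43 6
MUL      258
PUSH 9   258 9
GT       1
PUSH -5  1 -5
GT       1
PUSH -6  1 -6
STORE 1  1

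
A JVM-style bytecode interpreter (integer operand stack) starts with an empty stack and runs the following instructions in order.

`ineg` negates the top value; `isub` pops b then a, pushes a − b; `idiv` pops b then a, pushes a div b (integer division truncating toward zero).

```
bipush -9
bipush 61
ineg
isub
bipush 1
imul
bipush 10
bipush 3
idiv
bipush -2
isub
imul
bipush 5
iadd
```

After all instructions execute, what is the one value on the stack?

bipush -9 -> -9
bipush 61 -> -9 61
ineg      -> -9 -61
isub      -> 52
bipush 1  -> 52 1
imul      -> 52
bipush 10 -> 52 10
bipush 3  -> 52 10 3
idiv      -> 52 3
bipush -2 -> 52 3 -2
isub      -> 52 5
imul      -> 260
bipush 5  -> 260 5
iadd      -> 265

265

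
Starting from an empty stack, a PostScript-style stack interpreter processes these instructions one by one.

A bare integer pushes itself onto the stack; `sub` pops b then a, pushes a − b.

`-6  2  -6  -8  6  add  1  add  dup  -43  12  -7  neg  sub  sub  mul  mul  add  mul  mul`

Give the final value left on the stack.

648

-6  : [-6]
2   : [-6, 2]
-6  : [-6, 2, -6]
-8  : [-6, 2, -6, -8]
6   : [-6, 2, -6, -8, 6]
add : [-6, 2, -6, -2]
1   : [-6, 2, -6, -2, 1]
add : [-6, 2, -6, -1]
dup : [-6, 2, -6, -1, -1]
-43 : [-6, 2, -6, -1, -1, -43]
12  : [-6, 2, -6, -1, -1, -43, 12]
-7  : [-6, 2, -6, -1, -1, -43, 12, -7]
neg : [-6, 2, -6, -1, -1, -43, 12, 7]
sub : [-6, 2, -6, -1, -1, -43, 5]
sub : [-6, 2, -6, -1, -1, -48]
mul : [-6, 2, -6, -1, 48]
mul : [-6, 2, -6, -48]
add : [-6, 2, -54]
mul : [-6, -108]
mul : [648]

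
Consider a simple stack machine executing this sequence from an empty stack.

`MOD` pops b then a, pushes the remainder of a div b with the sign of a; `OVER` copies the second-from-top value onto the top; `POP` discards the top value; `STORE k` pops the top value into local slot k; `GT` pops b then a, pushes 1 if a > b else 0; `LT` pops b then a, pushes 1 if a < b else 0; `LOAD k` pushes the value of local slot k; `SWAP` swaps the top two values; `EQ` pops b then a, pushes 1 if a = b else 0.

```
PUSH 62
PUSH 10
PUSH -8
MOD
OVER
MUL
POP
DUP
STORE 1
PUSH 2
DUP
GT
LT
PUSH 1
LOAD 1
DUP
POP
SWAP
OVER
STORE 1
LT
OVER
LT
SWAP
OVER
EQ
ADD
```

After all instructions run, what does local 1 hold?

PUSH 62 : 62
PUSH 10 : 62 10
PUSH -8 : 62 10 -8
MOD     : 62 2
OVER    : 62 2 62
MUL     : 62 124
POP     : 62
DUP     : 62 62
STORE 1 : 62
PUSH 2  : 62 2
DUP     : 62 2 2
GT      : 62 0
LT      : 0
PUSH 1  : 0 1
LOAD 1  : 0 1 62
DUP     : 0 1 62 62
POP     : 0 1 62
SWAP    : 0 62 1
OVER    : 0 62 1 62
STORE 1 : 0 62 1
LT      : 0 0
OVER    : 0 0 0
LT      : 0 0
SWAP    : 0 0
OVER    : 0 0 0
EQ      : 0 1
ADD     : 1

62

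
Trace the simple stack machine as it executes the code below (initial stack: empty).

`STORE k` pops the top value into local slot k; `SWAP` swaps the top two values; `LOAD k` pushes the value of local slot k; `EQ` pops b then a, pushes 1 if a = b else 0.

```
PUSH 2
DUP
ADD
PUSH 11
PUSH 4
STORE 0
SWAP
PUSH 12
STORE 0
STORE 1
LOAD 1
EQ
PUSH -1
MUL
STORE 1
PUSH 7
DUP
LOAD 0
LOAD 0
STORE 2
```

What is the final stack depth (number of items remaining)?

3

PUSH 2  : 2
DUP     : 2 2
ADD     : 4
PUSH 11 : 4 11
PUSH 4  : 4 11 4
STORE 0 : 4 11
SWAP    : 11 4
PUSH 12 : 11 4 12
STORE 0 : 11 4
STORE 1 : 11
LOAD 1  : 11 4
EQ      : 0
PUSH -1 : 0 -1
MUL     : 0
STORE 1 : (empty)
PUSH 7  : 7
DUP     : 7 7
LOAD 0  : 7 7 12
LOAD 0  : 7 7 12 12
STORE 2 : 7 7 12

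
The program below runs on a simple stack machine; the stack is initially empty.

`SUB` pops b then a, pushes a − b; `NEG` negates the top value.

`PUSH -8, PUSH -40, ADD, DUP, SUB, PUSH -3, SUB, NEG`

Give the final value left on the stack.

PUSH -8  -> [-8]
PUSH -40 -> [-8, -40]
ADD      -> [-48]
DUP      -> [-48, -48]
SUB      -> [0]
PUSH -3  -> [0, -3]
SUB      -> [3]
NEG      -> [-3]

-3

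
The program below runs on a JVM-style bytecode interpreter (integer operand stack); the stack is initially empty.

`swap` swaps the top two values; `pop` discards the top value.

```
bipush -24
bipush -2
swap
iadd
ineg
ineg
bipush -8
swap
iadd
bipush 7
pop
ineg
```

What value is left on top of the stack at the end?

34

bipush -24  [-24]
bipush -2   [-24, -2]
swap        [-2, -24]
iadd        [-26]
ineg        [26]
ineg        [-26]
bipush -8   [-26, -8]
swap        [-8, -26]
iadd        [-34]
bipush 7    [-34, 7]
pop         [-34]
ineg        [34]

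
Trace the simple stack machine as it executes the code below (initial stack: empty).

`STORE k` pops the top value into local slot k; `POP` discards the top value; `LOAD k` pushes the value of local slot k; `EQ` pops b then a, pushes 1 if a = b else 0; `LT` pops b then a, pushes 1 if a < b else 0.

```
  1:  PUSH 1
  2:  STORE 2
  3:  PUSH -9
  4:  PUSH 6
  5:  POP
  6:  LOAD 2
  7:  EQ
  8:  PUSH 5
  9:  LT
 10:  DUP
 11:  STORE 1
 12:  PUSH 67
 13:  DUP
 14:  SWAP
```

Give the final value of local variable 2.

1

PUSH 1   1
STORE 2  (empty)
PUSH -9  -9
PUSH 6   -9 6
POP      -9
LOAD 2   -9 1
EQ       0
PUSH 5   0 5
LT       1
DUP      1 1
STORE 1  1
PUSH 67  1 67
DUP      1 67 67
SWAP     1 67 67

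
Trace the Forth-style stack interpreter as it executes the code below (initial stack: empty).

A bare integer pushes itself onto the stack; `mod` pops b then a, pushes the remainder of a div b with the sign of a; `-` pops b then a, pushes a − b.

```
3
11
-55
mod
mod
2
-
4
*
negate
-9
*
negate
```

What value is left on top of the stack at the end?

-36

3      -> 3
11     -> 3 11
-55    -> 3 11 -55
mod    -> 3 11
mod    -> 3
2      -> 3 2
-      -> 1
4      -> 1 4
*      -> 4
negate -> -4
-9     -> -4 -9
*      -> 36
negate -> -36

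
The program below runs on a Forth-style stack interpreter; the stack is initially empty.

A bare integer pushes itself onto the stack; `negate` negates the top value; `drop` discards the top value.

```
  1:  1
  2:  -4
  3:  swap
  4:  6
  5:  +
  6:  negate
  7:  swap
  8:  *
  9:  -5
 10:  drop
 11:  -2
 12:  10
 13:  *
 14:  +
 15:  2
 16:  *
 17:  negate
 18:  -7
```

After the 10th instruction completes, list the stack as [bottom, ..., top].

1      → [1]
-4     → [1, -4]
swap   → [-4, 1]
6      → [-4, 1, 6]
+      → [-4, 7]
negate → [-4, -7]
swap   → [-7, -4]
*      → [28]
-5     → [28, -5]
drop   → [28]

[28]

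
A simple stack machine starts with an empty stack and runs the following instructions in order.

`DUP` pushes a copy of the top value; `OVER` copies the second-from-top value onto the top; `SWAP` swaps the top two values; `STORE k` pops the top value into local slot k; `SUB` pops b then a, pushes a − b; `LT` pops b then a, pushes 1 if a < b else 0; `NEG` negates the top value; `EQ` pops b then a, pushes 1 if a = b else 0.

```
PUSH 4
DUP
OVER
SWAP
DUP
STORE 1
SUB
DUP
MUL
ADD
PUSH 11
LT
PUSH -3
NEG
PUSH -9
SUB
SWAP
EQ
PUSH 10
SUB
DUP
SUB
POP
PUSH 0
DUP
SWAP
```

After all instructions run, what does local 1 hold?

PUSH 4   [4]
DUP      [4, 4]
OVER     [4, 4, 4]
SWAP     [4, 4, 4]
DUP      [4, 4, 4, 4]
STORE 1  [4, 4, 4]
SUB      [4, 0]
DUP      [4, 0, 0]
MUL      [4, 0]
ADD      [4]
PUSH 11  [4, 11]
LT       [1]
PUSH -3  [1, -3]
NEG      [1, 3]
PUSH -9  [1, 3, -9]
SUB      [1, 12]
SWAP     [12, 1]
EQ       [0]
PUSH 10  [0, 10]
SUB      [-10]
DUP      [-10, -10]
SUB      [0]
POP      []
PUSH 0   [0]
DUP      [0, 0]
SWAP     [0, 0]

4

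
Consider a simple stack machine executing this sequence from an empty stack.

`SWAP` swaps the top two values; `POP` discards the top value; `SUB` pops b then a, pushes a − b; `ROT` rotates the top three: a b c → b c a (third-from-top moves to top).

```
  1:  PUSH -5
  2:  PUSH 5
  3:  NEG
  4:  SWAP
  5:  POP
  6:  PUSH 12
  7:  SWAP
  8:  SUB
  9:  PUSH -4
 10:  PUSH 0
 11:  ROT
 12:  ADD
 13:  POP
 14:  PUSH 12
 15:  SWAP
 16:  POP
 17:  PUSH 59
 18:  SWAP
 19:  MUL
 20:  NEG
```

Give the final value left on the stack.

-708

PUSH -5 : -5
PUSH 5  : -5 5
NEG     : -5 -5
SWAP    : -5 -5
POP     : -5
PUSH 12 : -5 12
SWAP    : 12 -5
SUB     : 17
PUSH -4 : 17 -4
PUSH 0  : 17 -4 0
ROT     : -4 0 17
ADD     : -4 17
POP     : -4
PUSH 12 : -4 12
SWAP    : 12 -4
POP     : 12
PUSH 59 : 12 59
SWAP    : 59 12
MUL     : 708
NEG     : -708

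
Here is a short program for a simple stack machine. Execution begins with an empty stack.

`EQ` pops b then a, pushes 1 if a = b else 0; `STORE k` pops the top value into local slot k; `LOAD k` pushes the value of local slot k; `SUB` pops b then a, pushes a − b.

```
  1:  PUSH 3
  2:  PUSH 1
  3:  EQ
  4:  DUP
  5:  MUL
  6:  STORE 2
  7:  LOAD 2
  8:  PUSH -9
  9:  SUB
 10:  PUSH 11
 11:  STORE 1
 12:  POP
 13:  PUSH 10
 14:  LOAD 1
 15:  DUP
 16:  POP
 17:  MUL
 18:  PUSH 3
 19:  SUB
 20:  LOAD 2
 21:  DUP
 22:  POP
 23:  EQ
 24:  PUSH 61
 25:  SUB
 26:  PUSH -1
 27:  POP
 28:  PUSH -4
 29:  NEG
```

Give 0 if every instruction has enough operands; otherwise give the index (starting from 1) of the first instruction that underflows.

PUSH 3  → 3
PUSH 1  → 3 1
EQ      → 0
DUP     → 0 0
MUL     → 0
STORE 2 → (empty)
LOAD 2  → 0
PUSH -9 → 0 -9
SUB     → 9
PUSH 11 → 9 11
STORE 1 → 9
POP     → (empty)
PUSH 10 → 10
LOAD 1  → 10 11
DUP     → 10 11 11
POP     → 10 11
MUL     → 110
PUSH 3  → 110 3
SUB     → 107
LOAD 2  → 107 0
DUP     → 107 0 0
POP     → 107 0
EQ      → 0
PUSH 61 → 0 61
SUB     → -61
PUSH -1 → -61 -1
POP     → -61
PUSH -4 → -61 -4
NEG     → -61 4

0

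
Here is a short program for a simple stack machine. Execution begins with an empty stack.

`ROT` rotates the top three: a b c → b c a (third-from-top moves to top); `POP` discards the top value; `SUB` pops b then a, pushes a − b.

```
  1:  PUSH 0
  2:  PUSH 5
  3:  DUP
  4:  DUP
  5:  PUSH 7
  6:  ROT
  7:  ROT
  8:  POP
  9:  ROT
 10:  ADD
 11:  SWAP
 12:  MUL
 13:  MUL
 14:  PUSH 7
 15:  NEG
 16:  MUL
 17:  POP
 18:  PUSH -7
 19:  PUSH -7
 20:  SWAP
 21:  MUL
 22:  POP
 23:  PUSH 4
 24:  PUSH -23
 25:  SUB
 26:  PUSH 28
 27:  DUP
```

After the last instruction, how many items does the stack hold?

3

PUSH 0   : 0
PUSH 5   : 0 5
DUP      : 0 5 5
DUP      : 0 5 5 5
PUSH 7   : 0 5 5 5 7
ROT      : 0 5 5 7 5
ROT      : 0 5 7 5 5
POP      : 0 5 7 5
ROT      : 0 7 5 5
ADD      : 0 7 10
SWAP     : 0 10 7
MUL      : 0 70
MUL      : 0
PUSH 7   : 0 7
NEG      : 0 -7
MUL      : 0
POP      : (empty)
PUSH -7  : -7
PUSH -7  : -7 -7
SWAP     : -7 -7
MUL      : 49
POP      : (empty)
PUSH 4   : 4
PUSH -23 : 4 -23
SUB      : 27
PUSH 28  : 27 28
DUP      : 27 28 28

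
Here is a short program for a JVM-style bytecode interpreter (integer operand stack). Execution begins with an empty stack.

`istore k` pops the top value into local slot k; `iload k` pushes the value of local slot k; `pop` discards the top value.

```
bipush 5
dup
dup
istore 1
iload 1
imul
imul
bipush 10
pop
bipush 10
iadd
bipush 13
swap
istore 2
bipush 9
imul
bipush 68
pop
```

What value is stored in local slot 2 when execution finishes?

bipush 5  → 5
dup       → 5 5
dup       → 5 5 5
istore 1  → 5 5
iload 1   → 5 5 5
imul      → 5 25
imul      → 125
bipush 10 → 125 10
pop       → 125
bipush 10 → 125 10
iadd      → 135
bipush 13 → 135 13
swap      → 13 135
istore 2  → 13
bipush 9  → 13 9
imul      → 117
bipush 68 → 117 68
pop       → 117

135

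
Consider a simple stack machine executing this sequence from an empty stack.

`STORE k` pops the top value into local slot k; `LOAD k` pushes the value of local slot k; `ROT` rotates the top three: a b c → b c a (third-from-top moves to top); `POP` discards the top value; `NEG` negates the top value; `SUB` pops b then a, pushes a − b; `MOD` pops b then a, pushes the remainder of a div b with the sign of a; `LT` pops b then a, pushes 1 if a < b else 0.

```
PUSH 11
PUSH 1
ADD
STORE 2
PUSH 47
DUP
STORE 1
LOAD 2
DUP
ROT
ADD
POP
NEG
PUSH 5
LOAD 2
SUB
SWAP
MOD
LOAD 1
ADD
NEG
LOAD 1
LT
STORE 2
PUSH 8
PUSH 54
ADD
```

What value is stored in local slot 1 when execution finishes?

PUSH 11 → 11
PUSH 1  → 11 1
ADD     → 12
STORE 2 → (empty)
PUSH 47 → 47
DUP     → 47 47
STORE 1 → 47
LOAD 2  → 47 12
DUP     → 47 12 12
ROT     → 12 12 47
ADD     → 12 59
POP     → 12
NEG     → -12
PUSH 5  → -12 5
LOAD 2  → -12 5 12
SUB     → -12 -7
SWAP    → -7 -12
MOD     → -7
LOAD 1  → -7 47
ADD     → 40
NEG     → -40
LOAD 1  → -40 47
LT      → 1
STORE 2 → (empty)
PUSH 8  → 8
PUSH 54 → 8 54
ADD     → 62

47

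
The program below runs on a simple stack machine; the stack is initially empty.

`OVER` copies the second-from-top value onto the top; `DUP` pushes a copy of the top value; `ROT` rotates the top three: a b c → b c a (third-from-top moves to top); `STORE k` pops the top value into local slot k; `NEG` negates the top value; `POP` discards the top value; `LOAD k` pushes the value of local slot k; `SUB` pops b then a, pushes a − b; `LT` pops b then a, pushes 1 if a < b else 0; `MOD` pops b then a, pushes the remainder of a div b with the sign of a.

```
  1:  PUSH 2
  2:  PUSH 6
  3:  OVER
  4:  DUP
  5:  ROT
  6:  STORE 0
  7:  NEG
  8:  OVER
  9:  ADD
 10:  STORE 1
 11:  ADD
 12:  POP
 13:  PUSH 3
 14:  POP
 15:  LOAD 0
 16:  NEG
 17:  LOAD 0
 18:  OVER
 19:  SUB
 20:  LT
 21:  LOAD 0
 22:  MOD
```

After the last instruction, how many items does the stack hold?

1

PUSH 2  -> 2
PUSH 6  -> 2 6
OVER    -> 2 6 2
DUP     -> 2 6 2 2
ROT     -> 2 2 2 6
STORE 0 -> 2 2 2
NEG     -> 2 2 -2
OVER    -> 2 2 -2 2
ADD     -> 2 2 0
STORE 1 -> 2 2
ADD     -> 4
POP     -> (empty)
PUSH 3  -> 3
POP     -> (empty)
LOAD 0  -> 6
NEG     -> -6
LOAD 0  -> -6 6
OVER    -> -6 6 -6
SUB     -> -6 12
LT      -> 1
LOAD 0  -> 1 6
MOD     -> 1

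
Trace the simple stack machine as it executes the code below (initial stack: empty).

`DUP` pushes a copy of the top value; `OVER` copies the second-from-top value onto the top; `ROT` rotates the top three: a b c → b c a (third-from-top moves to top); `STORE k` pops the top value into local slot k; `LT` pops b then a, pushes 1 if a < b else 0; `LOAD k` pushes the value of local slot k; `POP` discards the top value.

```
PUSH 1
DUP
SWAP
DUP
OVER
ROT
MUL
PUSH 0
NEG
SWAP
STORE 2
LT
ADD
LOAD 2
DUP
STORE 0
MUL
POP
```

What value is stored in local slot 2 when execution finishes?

1

PUSH 1   [1]
DUP      [1, 1]
SWAP     [1, 1]
DUP      [1, 1, 1]
OVER     [1, 1, 1, 1]
ROT      [1, 1, 1, 1]
MUL      [1, 1, 1]
PUSH 0   [1, 1, 1, 0]
NEG      [1, 1, 1, 0]
SWAP     [1, 1, 0, 1]
STORE 2  [1, 1, 0]
LT       [1, 0]
ADD      [1]
LOAD 2   [1, 1]
DUP      [1, 1, 1]
STORE 0  [1, 1]
MUL      [1]
POP      []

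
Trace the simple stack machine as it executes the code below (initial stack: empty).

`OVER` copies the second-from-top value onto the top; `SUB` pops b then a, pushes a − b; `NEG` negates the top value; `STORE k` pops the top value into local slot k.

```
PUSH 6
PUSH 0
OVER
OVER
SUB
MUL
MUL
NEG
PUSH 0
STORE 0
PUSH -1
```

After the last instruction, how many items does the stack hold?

2

PUSH 6  -> [6]
PUSH 0  -> [6, 0]
OVER    -> [6, 0, 6]
OVER    -> [6, 0, 6, 0]
SUB     -> [6, 0, 6]
MUL     -> [6, 0]
MUL     -> [0]
NEG     -> [0]
PUSH 0  -> [0, 0]
STORE 0 -> [0]
PUSH -1 -> [0, -1]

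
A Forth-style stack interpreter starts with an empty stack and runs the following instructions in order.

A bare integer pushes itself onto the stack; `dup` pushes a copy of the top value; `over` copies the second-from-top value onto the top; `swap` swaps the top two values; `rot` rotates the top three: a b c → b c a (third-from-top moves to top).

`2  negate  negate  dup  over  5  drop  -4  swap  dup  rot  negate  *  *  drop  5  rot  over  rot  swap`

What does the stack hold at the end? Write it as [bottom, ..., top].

[2, 2, 5, 5]

2      : 2
negate : -2
negate : 2
dup    : 2 2
over   : 2 2 2
5      : 2 2 2 5
drop   : 2 2 2
-4     : 2 2 2 -4
swap   : 2 2 -4 2
dup    : 2 2 -4 2 2
rot    : 2 2 2 2 -4
negate : 2 2 2 2 4
*      : 2 2 2 8
*      : 2 2 16
drop   : 2 2
5      : 2 2 5
rot    : 2 5 2
over   : 2 5 2 5
rot    : 2 2 5 5
swap   : 2 2 5 5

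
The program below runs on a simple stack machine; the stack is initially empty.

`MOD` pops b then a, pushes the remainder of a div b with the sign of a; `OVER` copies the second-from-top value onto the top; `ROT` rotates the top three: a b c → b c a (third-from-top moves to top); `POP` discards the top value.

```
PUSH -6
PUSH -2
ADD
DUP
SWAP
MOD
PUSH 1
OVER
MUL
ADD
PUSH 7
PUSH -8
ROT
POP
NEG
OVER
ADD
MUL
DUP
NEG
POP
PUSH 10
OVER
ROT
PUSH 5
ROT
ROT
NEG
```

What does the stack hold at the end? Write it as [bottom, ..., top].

PUSH -6 : [-6]
PUSH -2 : [-6, -2]
ADD     : [-8]
DUP     : [-8, -8]
SWAP    : [-8, -8]
MOD     : [0]
PUSH 1  : [0, 1]
OVER    : [0, 1, 0]
MUL     : [0, 0]
ADD     : [0]
PUSH 7  : [0, 7]
PUSH -8 : [0, 7, -8]
ROT     : [7, -8, 0]
POP     : [7, -8]
NEG     : [7, 8]
OVER    : [7, 8, 7]
ADD     : [7, 15]
MUL     : [105]
DUP     : [105, 105]
NEG     : [105, -105]
POP     : [105]
PUSH 10 : [105, 10]
OVER    : [105, 10, 105]
ROT     : [10, 105, 105]
PUSH 5  : [10, 105, 105, 5]
ROT     : [10, 105, 5, 105]
ROT     : [10, 5, 105, 105]
NEG     : [10, 5, 105, -105]

[10, 5, 105, -105]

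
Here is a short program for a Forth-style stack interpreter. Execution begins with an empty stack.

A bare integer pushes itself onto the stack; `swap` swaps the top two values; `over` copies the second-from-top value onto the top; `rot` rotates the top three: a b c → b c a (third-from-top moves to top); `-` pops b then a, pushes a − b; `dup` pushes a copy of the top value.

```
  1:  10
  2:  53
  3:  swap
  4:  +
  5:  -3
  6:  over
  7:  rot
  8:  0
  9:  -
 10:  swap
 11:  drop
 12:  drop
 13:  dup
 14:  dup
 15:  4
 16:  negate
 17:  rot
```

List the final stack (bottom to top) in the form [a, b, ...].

[-3, -3, -4, -3]

10     → 10
53     → 10 53
swap   → 53 10
+      → 63
-3     → 63 -3
over   → 63 -3 63
rot    → -3 63 63
0      → -3 63 63 0
-      → -3 63 63
swap   → -3 63 63
drop   → -3 63
drop   → -3
dup    → -3 -3
dup    → -3 -3 -3
4      → -3 -3 -3 4
negate → -3 -3 -3 -4
rot    → -3 -3 -4 -3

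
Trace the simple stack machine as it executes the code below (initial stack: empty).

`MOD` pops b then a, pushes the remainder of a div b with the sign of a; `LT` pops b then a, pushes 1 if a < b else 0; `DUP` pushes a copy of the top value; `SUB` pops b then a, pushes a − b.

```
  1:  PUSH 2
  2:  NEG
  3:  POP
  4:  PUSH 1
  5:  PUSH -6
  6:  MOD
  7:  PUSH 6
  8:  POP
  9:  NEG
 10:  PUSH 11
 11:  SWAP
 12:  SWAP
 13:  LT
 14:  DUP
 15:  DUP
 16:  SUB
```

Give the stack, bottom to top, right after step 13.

[1]

PUSH 2  : [2]
NEG     : [-2]
POP     : []
PUSH 1  : [1]
PUSH -6 : [1, -6]
MOD     : [1]
PUSH 6  : [1, 6]
POP     : [1]
NEG     : [-1]
PUSH 11 : [-1, 11]
SWAP    : [11, -1]
SWAP    : [-1, 11]
LT      : [1]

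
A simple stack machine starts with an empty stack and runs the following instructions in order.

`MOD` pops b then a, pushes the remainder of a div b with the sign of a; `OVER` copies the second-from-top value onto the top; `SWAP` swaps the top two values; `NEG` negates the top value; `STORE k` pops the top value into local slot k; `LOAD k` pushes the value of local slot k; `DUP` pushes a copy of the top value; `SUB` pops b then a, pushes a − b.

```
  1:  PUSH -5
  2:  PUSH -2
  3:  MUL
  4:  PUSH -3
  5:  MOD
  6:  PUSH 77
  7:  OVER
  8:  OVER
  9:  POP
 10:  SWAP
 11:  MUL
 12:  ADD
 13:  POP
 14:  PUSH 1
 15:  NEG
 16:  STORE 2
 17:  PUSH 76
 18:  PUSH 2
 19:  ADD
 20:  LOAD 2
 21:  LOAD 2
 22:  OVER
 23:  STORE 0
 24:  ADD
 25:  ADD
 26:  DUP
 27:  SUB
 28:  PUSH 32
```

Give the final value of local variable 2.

-1

PUSH -5  -5
PUSH -2  -5 -2
MUL      10
PUSH -3  10 -3
MOD      1
PUSH 77  1 77
OVER     1 77 1
OVER     1 77 1 77
POP      1 77 1
SWAP     1 1 77
MUL      1 77
ADD      78
POP      (empty)
PUSH 1   1
NEG      -1
STORE 2  (empty)
PUSH 76  76
PUSH 2   76 2
ADD      78
LOAD 2   78 -1
LOAD 2   78 -1 -1
OVER     78 -1 -1 -1
STORE 0  78 -1 -1
ADD      78 -2
ADD      76
DUP      76 76
SUB      0
PUSH 32  0 32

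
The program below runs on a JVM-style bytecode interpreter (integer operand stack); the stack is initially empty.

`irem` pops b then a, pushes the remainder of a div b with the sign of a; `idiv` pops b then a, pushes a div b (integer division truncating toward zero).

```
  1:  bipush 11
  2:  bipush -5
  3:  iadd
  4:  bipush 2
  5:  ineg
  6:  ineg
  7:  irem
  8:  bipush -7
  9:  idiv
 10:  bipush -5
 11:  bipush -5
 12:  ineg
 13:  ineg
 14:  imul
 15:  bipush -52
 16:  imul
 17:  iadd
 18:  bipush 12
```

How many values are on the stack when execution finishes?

bipush 11  → 11
bipush -5  → 11 -5
iadd       → 6
bipush 2   → 6 2
ineg       → 6 -2
ineg       → 6 2
irem       → 0
bipush -7  → 0 -7
idiv       → 0
bipush -5  → 0 -5
bipush -5  → 0 -5 -5
ineg       → 0 -5 5
ineg       → 0 -5 -5
imul       → 0 25
bipush -52 → 0 25 -52
imul       → 0 -1300
iadd       → -1300
bipush 12  → -1300 12

2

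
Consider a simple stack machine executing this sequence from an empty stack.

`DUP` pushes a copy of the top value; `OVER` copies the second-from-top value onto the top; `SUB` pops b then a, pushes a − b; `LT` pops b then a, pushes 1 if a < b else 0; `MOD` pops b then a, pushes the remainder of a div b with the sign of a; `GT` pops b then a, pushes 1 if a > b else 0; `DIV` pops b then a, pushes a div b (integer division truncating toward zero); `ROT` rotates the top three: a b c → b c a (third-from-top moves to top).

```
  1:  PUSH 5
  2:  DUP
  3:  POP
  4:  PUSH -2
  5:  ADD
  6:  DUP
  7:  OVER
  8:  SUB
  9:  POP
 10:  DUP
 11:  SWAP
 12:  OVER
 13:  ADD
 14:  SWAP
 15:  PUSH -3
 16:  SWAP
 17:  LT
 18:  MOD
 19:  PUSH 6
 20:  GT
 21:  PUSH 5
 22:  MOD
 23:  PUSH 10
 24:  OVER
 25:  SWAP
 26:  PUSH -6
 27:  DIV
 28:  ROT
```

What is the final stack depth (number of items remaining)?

PUSH 5   5
DUP      5 5
POP      5
PUSH -2  5 -2
ADD      3
DUP      3 3
OVER     3 3 3
SUB      3 0
POP      3
DUP      3 3
SWAP     3 3
OVER     3 3 3
ADD      3 6
SWAP     6 3
PUSH -3  6 3 -3
SWAP     6 -3 3
LT       6 1
MOD      0
PUSH 6   0 6
GT       0
PUSH 5   0 5
MOD      0
PUSH 10  0 10
OVER     0 10 0
SWAP     0 0 10
PUSH -6  0 0 10 -6
DIV      0 0 -1
ROT      0 -1 0

3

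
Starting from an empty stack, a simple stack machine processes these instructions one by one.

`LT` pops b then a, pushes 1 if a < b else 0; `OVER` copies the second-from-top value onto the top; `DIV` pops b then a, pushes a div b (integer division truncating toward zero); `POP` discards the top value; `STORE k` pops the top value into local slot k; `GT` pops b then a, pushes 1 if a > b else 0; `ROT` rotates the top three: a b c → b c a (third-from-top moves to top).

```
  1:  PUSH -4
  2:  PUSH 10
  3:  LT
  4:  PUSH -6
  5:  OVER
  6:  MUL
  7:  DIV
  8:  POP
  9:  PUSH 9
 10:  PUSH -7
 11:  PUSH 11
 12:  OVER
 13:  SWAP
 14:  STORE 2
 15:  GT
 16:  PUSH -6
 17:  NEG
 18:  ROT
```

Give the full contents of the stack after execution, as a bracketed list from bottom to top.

[0, 6, 9]

PUSH -4  -4
PUSH 10  -4 10
LT       1
PUSH -6  1 -6
OVER     1 -6 1
MUL      1 -6
DIV      0
POP      (empty)
PUSH 9   9
PUSH -7  9 -7
PUSH 11  9 -7 11
OVER     9 -7 11 -7
SWAP     9 -7 -7 11
STORE 2  9 -7 -7
GT       9 0
PUSH -6  9 0 -6
NEG      9 0 6
ROT      0 6 9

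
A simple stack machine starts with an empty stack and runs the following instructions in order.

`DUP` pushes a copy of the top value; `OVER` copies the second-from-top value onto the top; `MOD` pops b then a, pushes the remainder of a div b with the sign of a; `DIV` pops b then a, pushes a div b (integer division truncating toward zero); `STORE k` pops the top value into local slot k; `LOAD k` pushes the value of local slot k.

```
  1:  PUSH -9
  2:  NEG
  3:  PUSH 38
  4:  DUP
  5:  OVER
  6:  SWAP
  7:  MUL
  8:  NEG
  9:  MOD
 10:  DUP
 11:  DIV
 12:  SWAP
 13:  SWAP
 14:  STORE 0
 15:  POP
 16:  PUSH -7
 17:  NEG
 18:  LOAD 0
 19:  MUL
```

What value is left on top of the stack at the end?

PUSH -9  -9
NEG      9
PUSH 38  9 38
DUP      9 38 38
OVER     9 38 38 38
SWAP     9 38 38 38
MUL      9 38 1444
NEG      9 38 -1444
MOD      9 38
DUP      9 38 38
DIV      9 1
SWAP     1 9
SWAP     9 1
STORE 0  9
POP      (empty)
PUSH -7  -7
NEG      7
LOAD 0   7 1
MUL      7

7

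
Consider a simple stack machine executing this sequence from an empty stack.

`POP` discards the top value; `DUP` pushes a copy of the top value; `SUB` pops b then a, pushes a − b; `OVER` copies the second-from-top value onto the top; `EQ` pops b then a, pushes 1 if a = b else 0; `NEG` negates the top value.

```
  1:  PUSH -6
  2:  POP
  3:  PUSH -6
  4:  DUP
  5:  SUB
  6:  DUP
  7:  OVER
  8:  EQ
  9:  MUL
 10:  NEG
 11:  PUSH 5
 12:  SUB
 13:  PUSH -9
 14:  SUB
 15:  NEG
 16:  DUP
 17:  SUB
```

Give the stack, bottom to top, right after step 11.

PUSH -6 → -6
POP     → (empty)
PUSH -6 → -6
DUP     → -6 -6
SUB     → 0
DUP     → 0 0
OVER    → 0 0 0
EQ      → 0 1
MUL     → 0
NEG     → 0
PUSH 5  → 0 5

[0, 5]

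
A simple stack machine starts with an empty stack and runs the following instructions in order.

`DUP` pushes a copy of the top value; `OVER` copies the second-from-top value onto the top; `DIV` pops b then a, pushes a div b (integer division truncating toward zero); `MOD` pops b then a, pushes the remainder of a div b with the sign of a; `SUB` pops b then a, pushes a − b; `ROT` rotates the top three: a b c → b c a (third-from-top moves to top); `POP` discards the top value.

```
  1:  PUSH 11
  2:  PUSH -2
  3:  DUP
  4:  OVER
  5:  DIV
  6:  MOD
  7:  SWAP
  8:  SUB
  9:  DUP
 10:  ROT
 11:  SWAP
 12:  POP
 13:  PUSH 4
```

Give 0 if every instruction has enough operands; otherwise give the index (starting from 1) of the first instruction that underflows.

10

PUSH 11  [11]
PUSH -2  [11, -2]
DUP      [11, -2, -2]
OVER     [11, -2, -2, -2]
DIV      [11, -2, 1]
MOD      [11, 0]
SWAP     [0, 11]
SUB      [-11]
DUP      [-11, -11]
ROT  — needs 3 operands, stack has 2 → underflow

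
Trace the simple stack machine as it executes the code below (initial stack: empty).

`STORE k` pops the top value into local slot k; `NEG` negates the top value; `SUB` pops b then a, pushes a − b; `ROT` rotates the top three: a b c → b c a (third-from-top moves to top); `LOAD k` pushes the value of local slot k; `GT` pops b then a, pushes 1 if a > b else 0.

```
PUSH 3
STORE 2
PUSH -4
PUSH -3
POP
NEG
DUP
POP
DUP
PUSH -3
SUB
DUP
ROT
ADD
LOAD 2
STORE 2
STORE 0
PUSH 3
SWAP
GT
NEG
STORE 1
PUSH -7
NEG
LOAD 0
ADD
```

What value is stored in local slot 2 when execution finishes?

3

PUSH 3  : 3
STORE 2 : (empty)
PUSH -4 : -4
PUSH -3 : -4 -3
POP     : -4
NEG     : 4
DUP     : 4 4
POP     : 4
DUP     : 4 4
PUSH -3 : 4 4 -3
SUB     : 4 7
DUP     : 4 7 7
ROT     : 7 7 4
ADD     : 7 11
LOAD 2  : 7 11 3
STORE 2 : 7 11
STORE 0 : 7
PUSH 3  : 7 3
SWAP    : 3 7
GT      : 0
NEG     : 0
STORE 1 : (empty)
PUSH -7 : -7
NEG     : 7
LOAD 0  : 7 11
ADD     : 18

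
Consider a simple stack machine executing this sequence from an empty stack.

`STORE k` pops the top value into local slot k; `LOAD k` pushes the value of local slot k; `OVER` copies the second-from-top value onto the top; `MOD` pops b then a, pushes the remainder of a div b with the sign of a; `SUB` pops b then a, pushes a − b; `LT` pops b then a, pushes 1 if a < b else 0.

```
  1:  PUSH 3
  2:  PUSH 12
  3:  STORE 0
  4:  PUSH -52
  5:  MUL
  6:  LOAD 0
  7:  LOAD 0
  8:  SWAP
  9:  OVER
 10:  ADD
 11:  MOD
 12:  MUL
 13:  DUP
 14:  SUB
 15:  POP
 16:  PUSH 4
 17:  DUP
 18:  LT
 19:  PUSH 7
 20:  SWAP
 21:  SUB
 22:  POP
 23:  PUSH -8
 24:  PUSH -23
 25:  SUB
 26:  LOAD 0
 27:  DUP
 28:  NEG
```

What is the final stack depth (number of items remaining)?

PUSH 3    3
PUSH 12   3 12
STORE 0   3
PUSH -52  3 -52
MUL       -156
LOAD 0    -156 12
LOAD 0    -156 12 12
SWAP      -156 12 12
OVER      -156 12 12 12
ADD       -156 12 24
MOD       -156 12
MUL       -1872
DUP       -1872 -1872
SUB       0
POP       (empty)
PUSH 4    4
DUP       4 4
LT        0
PUSH 7    0 7
SWAP      7 0
SUB       7
POP       (empty)
PUSH -8   -8
PUSH -23  -8 -23
SUB       15
LOAD 0    15 12
DUP       15 12 12
NEG       15 12 -12

3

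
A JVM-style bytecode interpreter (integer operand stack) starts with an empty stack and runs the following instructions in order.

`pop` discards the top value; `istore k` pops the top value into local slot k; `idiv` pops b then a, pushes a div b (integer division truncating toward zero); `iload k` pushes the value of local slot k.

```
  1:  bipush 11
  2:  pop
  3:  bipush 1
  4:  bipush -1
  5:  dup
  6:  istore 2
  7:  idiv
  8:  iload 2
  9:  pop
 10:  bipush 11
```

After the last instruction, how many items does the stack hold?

2

bipush 11  11
pop        (empty)
bipush 1   1
bipush -1  1 -1
dup        1 -1 -1
istore 2   1 -1
idiv       -1
iload 2    -1 -1
pop        -1
bipush 11  -1 11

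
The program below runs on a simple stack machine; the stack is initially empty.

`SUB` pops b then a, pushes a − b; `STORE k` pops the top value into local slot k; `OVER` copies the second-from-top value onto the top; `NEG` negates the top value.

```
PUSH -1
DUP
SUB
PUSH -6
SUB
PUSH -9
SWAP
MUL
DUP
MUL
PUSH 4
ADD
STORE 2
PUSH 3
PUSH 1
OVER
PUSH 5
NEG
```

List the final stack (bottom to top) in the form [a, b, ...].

PUSH -1 → -1
DUP     → -1 -1
SUB     → 0
PUSH -6 → 0 -6
SUB     → 6
PUSH -9 → 6 -9
SWAP    → -9 6
MUL     → -54
DUP     → -54 -54
MUL     → 2916
PUSH 4  → 2916 4
ADD     → 2920
STORE 2 → (empty)
PUSH 3  → 3
PUSH 1  → 3 1
OVER    → 3 1 3
PUSH 5  → 3 1 3 5
NEG     → 3 1 3 -5

[3, 1, 3, -5]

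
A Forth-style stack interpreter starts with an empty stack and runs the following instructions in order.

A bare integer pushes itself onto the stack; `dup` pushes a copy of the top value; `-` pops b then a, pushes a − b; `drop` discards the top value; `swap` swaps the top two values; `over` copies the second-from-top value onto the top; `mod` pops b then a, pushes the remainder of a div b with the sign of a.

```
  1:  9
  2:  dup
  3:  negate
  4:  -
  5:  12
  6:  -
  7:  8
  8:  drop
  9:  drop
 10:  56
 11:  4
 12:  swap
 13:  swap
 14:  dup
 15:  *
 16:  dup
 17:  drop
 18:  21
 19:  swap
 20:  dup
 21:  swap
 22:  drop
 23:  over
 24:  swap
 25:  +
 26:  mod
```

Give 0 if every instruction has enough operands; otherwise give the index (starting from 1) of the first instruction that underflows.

9      → 9
dup    → 9 9
negate → 9 -9
-      → 18
12     → 18 12
-      → 6
8      → 6 8
drop   → 6
drop   → (empty)
56     → 56
4      → 56 4
swap   → 4 56
swap   → 56 4
dup    → 56 4 4
*      → 56 16
dup    → 56 16 16
drop   → 56 16
21     → 56 16 21
swap   → 56 21 16
dup    → 56 21 16 16
swap   → 56 21 16 16
drop   → 56 21 16
over   → 56 21 16 21
swap   → 56 21 21 16
+      → 56 21 37
mod    → 56 21

0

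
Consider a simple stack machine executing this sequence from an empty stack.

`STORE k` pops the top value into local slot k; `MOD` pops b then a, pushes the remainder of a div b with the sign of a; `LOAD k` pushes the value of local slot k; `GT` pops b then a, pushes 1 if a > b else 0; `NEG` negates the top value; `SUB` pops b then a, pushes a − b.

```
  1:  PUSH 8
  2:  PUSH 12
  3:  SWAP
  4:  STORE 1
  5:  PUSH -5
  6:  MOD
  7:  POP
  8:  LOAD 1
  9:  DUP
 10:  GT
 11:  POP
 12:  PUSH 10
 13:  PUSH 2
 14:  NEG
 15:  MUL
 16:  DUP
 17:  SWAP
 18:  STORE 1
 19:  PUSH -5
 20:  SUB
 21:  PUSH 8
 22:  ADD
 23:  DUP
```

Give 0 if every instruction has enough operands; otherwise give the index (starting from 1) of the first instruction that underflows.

0

PUSH 8  : [8]
PUSH 12 : [8, 12]
SWAP    : [12, 8]
STORE 1 : [12]
PUSH -5 : [12, -5]
MOD     : [2]
POP     : []
LOAD 1  : [8]
DUP     : [8, 8]
GT      : [0]
POP     : []
PUSH 10 : [10]
PUSH 2  : [10, 2]
NEG     : [10, -2]
MUL     : [-20]
DUP     : [-20, -20]
SWAP    : [-20, -20]
STORE 1 : [-20]
PUSH -5 : [-20, -5]
SUB     : [-15]
PUSH 8  : [-15, 8]
ADD     : [-7]
DUP     : [-7, -7]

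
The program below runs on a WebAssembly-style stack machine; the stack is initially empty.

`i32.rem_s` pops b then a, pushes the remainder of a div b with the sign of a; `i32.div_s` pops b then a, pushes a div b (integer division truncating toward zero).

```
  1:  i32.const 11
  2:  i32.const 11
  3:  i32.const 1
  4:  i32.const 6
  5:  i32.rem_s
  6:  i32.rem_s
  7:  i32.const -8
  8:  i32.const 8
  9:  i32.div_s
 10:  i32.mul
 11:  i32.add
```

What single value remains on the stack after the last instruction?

11

i32.const 11 : 11
i32.const 11 : 11 11
i32.const 1  : 11 11 1
i32.const 6  : 11 11 1 6
i32.rem_s    : 11 11 1
i32.rem_s    : 11 0
i32.const -8 : 11 0 -8
i32.const 8  : 11 0 -8 8
i32.div_s    : 11 0 -1
i32.mul      : 11 0
i32.add      : 11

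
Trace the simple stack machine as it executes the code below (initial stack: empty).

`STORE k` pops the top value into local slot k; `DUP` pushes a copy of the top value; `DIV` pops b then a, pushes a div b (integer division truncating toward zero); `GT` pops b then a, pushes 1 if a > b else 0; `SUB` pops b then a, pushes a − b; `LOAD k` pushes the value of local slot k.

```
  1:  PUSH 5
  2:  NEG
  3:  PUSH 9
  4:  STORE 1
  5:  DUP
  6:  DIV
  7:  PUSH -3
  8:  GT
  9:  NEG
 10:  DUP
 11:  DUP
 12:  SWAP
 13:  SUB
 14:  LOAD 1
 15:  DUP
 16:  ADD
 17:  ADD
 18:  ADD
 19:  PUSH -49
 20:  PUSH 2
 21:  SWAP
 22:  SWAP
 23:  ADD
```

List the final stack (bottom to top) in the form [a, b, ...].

PUSH 5    [5]
NEG       [-5]
PUSH 9    [-5, 9]
STORE 1   [-5]
DUP       [-5, -5]
DIV       [1]
PUSH -3   [1, -3]
GT        [1]
NEG       [-1]
DUP       [-1, -1]
DUP       [-1, -1, -1]
SWAP      [-1, -1, -1]
SUB       [-1, 0]
LOAD 1    [-1, 0, 9]
DUP       [-1, 0, 9, 9]
ADD       [-1, 0, 18]
ADD       [-1, 18]
ADD       [17]
PUSH -49  [17, -49]
PUSH 2    [17, -49, 2]
SWAP      [17, 2, -49]
SWAP      [17, -49, 2]
ADD       [17, -47]

[17, -47]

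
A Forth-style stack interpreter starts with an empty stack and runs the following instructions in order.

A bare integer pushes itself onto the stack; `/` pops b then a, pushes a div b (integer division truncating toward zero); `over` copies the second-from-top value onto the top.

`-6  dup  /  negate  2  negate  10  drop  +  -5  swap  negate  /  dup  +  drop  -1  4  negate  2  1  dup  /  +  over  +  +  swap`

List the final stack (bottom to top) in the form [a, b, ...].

-6      [-6]
dup     [-6, -6]
/       [1]
negate  [-1]
2       [-1, 2]
negate  [-1, -2]
10      [-1, -2, 10]
drop    [-1, -2]
+       [-3]
-5      [-3, -5]
swap    [-5, -3]
negate  [-5, 3]
/       [-1]
dup     [-1, -1]
+       [-2]
drop    []
-1      [-1]
4       [-1, 4]
negate  [-1, -4]
2       [-1, -4, 2]
1       [-1, -4, 2, 1]
dup     [-1, -4, 2, 1, 1]
/       [-1, -4, 2, 1]
+       [-1, -4, 3]
over    [-1, -4, 3, -4]
+       [-1, -4, -1]
+       [-1, -5]
swap    [-5, -1]

[-5, -1]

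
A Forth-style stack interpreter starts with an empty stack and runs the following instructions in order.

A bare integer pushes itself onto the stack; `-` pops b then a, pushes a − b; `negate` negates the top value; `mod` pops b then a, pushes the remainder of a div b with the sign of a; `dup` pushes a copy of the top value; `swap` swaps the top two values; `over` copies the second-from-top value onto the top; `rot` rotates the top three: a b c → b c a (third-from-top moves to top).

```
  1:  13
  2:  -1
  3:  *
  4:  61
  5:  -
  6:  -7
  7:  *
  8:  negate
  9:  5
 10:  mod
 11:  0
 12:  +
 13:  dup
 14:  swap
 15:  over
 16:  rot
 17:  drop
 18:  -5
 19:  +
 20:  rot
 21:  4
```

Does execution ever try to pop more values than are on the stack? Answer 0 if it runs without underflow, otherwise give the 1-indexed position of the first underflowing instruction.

20

13     : [13]
-1     : [13, -1]
*      : [-13]
61     : [-13, 61]
-      : [-74]
-7     : [-74, -7]
*      : [518]
negate : [-518]
5      : [-518, 5]
mod    : [-3]
0      : [-3, 0]
+      : [-3]
dup    : [-3, -3]
swap   : [-3, -3]
over   : [-3, -3, -3]
rot    : [-3, -3, -3]
drop   : [-3, -3]
-5     : [-3, -3, -5]
+      : [-3, -8]
rot  — needs 3 operands, stack has 2 → underflow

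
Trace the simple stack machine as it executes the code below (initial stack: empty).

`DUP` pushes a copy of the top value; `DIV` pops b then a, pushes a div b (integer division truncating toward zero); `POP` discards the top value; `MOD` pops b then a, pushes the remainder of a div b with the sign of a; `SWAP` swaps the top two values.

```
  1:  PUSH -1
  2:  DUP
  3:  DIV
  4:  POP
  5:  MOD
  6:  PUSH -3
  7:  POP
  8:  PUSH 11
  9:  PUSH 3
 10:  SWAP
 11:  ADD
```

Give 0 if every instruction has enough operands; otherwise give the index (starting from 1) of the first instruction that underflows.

5

PUSH -1 -> [-1]
DUP     -> [-1, -1]
DIV     -> [1]
POP     -> []
MOD  — needs 2 operands, stack has 0 → underflow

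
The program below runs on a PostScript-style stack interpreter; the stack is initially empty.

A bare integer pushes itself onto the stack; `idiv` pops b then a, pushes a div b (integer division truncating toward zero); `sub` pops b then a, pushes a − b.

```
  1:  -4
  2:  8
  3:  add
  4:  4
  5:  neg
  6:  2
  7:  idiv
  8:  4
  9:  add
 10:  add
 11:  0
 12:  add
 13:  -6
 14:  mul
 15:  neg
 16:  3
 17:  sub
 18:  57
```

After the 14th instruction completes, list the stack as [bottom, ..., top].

-4   -> [-4]
8    -> [-4, 8]
add  -> [4]
4    -> [4, 4]
neg  -> [4, -4]
2    -> [4, -4, 2]
idiv -> [4, -2]
4    -> [4, -2, 4]
add  -> [4, 2]
add  -> [6]
0    -> [6, 0]
add  -> [6]
-6   -> [6, -6]
mul  -> [-36]

[-36]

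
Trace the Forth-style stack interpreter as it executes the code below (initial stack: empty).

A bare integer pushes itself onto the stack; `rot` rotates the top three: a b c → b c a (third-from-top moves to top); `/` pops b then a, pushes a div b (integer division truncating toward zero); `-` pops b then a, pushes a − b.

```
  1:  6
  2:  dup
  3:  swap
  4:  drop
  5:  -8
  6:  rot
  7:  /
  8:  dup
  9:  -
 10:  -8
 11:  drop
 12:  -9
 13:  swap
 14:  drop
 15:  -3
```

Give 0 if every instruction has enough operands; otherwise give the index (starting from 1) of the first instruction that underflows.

6    -> [6]
dup  -> [6, 6]
swap -> [6, 6]
drop -> [6]
-8   -> [6, -8]
rot  — needs 3 operands, stack has 2 → underflow

6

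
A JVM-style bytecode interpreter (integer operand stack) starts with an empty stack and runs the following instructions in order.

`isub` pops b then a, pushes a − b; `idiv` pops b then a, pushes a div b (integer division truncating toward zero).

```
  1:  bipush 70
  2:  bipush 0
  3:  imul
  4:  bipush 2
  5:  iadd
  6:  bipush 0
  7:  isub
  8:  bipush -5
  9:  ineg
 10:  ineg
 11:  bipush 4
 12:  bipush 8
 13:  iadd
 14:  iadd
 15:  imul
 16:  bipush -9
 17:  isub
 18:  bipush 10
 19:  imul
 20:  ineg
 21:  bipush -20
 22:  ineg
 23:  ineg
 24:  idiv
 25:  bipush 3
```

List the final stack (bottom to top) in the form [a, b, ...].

bipush 70   70
bipush 0    70 0
imul        0
bipush 2    0 2
iadd        2
bipush 0    2 0
isub        2
bipush -5   2 -5
ineg        2 5
ineg        2 -5
bipush 4    2 -5 4
bipush 8    2 -5 4 8
iadd        2 -5 12
iadd        2 7
imul        14
bipush -9   14 -9
isub        23
bipush 10   23 10
imul        230
ineg        -230
bipush -20  -230 -20
ineg        -230 20
ineg        -230 -20
idiv        11
bipush 3    11 3

[11, 3]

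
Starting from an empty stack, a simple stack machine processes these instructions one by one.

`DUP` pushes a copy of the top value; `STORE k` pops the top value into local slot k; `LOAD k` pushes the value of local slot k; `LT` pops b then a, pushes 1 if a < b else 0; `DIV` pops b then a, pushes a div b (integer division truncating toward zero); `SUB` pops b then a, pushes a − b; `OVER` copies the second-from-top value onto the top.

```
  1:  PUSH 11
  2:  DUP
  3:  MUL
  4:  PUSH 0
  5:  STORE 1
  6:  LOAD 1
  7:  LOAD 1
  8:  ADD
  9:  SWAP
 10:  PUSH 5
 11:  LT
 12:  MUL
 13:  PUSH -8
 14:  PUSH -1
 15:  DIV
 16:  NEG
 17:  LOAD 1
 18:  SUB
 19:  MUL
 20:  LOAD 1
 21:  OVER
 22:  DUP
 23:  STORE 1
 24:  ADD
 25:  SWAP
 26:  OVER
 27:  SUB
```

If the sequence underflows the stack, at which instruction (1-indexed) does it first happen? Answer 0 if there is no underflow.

PUSH 11  [11]
DUP      [11, 11]
MUL      [121]
PUSH 0   [121, 0]
STORE 1  [121]
LOAD 1   [121, 0]
LOAD 1   [121, 0, 0]
ADD      [121, 0]
SWAP     [0, 121]
PUSH 5   [0, 121, 5]
LT       [0, 0]
MUL      [0]
PUSH -8  [0, -8]
PUSH -1  [0, -8, -1]
DIV      [0, 8]
NEG      [0, -8]
LOAD 1   [0, -8, 0]
SUB      [0, -8]
MUL      [0]
LOAD 1   [0, 0]
OVER     [0, 0, 0]
DUP      [0, 0, 0, 0]
STORE 1  [0, 0, 0]
ADD      [0, 0]
SWAP     [0, 0]
OVER     [0, 0, 0]
SUB      [0, 0]

0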